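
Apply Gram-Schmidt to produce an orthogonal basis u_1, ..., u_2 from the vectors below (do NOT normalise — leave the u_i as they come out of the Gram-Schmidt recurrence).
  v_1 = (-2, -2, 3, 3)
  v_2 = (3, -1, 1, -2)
Orthogonal basis:
  u_1 = (-2, -2, 3, 3)
  u_2 = (32/13, -20/13, 47/26, -31/26)

Apply the Gram-Schmidt recurrence
  u_1 = v_1
  u_i = v_i − Σ_{j<i} ((v_i · u_j) / (u_j · u_j)) · u_j.

Step by step this gives:
  u_1 = (-2, -2, 3, 3)
  u_2 = (32/13, -20/13, 47/26, -31/26)

Orthogonality check:
  u_2 · u_1 = 0 (should be 0)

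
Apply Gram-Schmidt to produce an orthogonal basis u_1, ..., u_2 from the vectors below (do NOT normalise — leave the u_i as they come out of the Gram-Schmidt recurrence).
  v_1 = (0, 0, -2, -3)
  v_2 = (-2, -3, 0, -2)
Orthogonal basis:
  u_1 = (0, 0, -2, -3)
  u_2 = (-2, -3, 12/13, -8/13)

Apply the Gram-Schmidt recurrence
  u_1 = v_1
  u_i = v_i − Σ_{j<i} ((v_i · u_j) / (u_j · u_j)) · u_j.

Step by step this gives:
  u_1 = (0, 0, -2, -3)
  u_2 = (-2, -3, 12/13, -8/13)

Orthogonality check:
  u_2 · u_1 = 0 (should be 0)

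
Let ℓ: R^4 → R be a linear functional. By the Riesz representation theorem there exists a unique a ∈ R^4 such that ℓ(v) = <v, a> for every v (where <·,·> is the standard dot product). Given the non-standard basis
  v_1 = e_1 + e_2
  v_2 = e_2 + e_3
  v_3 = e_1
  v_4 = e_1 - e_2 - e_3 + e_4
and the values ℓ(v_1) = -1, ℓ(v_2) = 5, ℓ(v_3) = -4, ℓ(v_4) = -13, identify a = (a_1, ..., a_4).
a = (-4, 3, 2, -4)

Write a = (a_1, ..., a_4) in the standard basis. For each basis vector v_i, ℓ(v_i) = <v_i, a> is a linear equation in the a_j's. Collect the n equations into a matrix system V a = ℓ, where row i of V is v_i (expressed in the standard basis). Since V is invertible (lower-triangular with 1s on the diagonal, up to permutation), solve by back-substitution:
  V =
[[1, 1, 0, 0],
 [0, 1, 1, 0],
 [1, 0, 0, 0],
 [1, -1, -1, 1]]
  V a = (-1, 5, -4, -13)
Solving gives a = (-4, 3, 2, -4).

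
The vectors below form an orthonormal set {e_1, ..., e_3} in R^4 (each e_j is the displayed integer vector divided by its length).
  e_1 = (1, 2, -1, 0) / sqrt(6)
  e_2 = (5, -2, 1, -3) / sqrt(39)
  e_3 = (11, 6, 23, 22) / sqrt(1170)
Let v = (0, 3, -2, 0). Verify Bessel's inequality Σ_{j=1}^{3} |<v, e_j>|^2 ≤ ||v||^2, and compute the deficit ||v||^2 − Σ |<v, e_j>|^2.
Σ |<v, e_j>|^2 = 584/45; ||v||^2 = 13; deficit = 1/45

Write each e_j = u_j / sqrt(<u_j, u_j>) where u_j is the displayed integer vector. Then <v, e_j> = <v, u_j> / sqrt(<u_j, u_j>), so |<v, e_j>|^2 = <v, u_j>^2 / <u_j, u_j>.
Coefficients: <v, e_1> = 8/sqrt(6), <v, e_2> = -8/sqrt(39), <v, e_3> = -28/sqrt(1170).
Square and sum: Σ |<v, e_j>|^2 = 584/45.
Compute ||v||^2 = v·v = 13.
Deficit = 13 − 584/45 = 1/45 ≥ 0, confirming Bessel's inequality. (The deficit equals ||v − Σ <v,e_j> e_j||^2, the squared distance from v to span{e_j}.)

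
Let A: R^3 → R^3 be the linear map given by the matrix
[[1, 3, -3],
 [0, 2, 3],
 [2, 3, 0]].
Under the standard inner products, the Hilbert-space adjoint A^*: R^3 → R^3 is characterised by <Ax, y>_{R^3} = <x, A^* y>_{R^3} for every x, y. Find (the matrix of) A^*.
A^* = A^T =
[[1, 0, 2],
 [3, 2, 3],
 [-3, 3, 0]]

For real matrices with standard dot products, the defining identity <Ax, y> = <x, A^* y> gives (Ax)^T y = x^T (A^*) y, i.e. x^T A^T y = x^T (A^*) y. Since this holds for all x, y, we must have A^* = A^T. Therefore
A^* =
[[1, 0, 2],
 [3, 2, 3],
 [-3, 3, 0]].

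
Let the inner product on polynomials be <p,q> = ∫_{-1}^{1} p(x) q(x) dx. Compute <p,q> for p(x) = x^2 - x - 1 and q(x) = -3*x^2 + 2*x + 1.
<p,q> = -28/15

Expand the product: p(x)·q(x) = -3*x^4 + 5*x^3 + 2*x^2 - 3*x - 1.
∫_{-1}^{1} of each monomial x^k gives [2/(k+1) if k even, 0 if k odd]. Integrating term-by-term (or equivalently evaluating the antiderivative F(x) = -3*x^5/5 + 5*x^4/4 + 2*x^3/3 - 3*x^2/2 - x at the endpoints):
  F(1) − F(−1) = -71/60 − (41/60) = -28/15.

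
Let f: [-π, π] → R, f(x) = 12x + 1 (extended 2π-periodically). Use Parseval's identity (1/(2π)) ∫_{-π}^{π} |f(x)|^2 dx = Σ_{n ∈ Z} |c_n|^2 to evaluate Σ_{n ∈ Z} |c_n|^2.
Σ |c_n|^2 = 48π^2 + 1

Expand and integrate term by term over [-π, π]:
  ∫ (12x)^2 dx = 144·(2π^3/3); ∫ 2·12·(1)·x dx = 0 (odd integrand); ∫ 1^2 dx = 1·2π.
So (1/(2π)) ∫_{-π}^{π} (12x + 1)^2 dx = 144π^2/3 + 1 = 48π^2 + 1.
Parseval ⇒ Σ |c_n|^2 = 48π^2 + 1.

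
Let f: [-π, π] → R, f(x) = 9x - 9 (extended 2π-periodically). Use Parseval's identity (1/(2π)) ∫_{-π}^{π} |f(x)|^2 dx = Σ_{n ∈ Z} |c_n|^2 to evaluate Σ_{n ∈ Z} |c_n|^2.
Σ |c_n|^2 = 27π^2 + 81

Expand and integrate term by term over [-π, π]:
  ∫ (9x)^2 dx = 81·(2π^3/3); ∫ 2·9·(-9)·x dx = 0 (odd integrand); ∫ (-9)^2 dx = 81·2π.
So (1/(2π)) ∫_{-π}^{π} (9x - 9)^2 dx = 81π^2/3 + 81 = 27π^2 + 81.
Parseval ⇒ Σ |c_n|^2 = 27π^2 + 81.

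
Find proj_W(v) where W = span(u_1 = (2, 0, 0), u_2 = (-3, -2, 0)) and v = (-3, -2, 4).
proj_W(v) = (-3, -2, 0)

Set up U = [u_1 | ... | u_2] ∈ R^(3×2). The projector onto W = col(U) is P = U (U^T U)^(-1) U^T.
Compute U^T U =
  [4, -6]
  [-6, 13],
and U^T v = (-6, 13).
Solve U^T U · c = U^T v for the coefficients: c = (0, 1). The projection is proj_W(v) = U c.
Check: (v - proj_W(v)) · u_1 = 0  (should be 0).
Check: (v - proj_W(v)) · u_2 = 0  (should be 0).
Result: proj_W(v) = (-3, -2, 0).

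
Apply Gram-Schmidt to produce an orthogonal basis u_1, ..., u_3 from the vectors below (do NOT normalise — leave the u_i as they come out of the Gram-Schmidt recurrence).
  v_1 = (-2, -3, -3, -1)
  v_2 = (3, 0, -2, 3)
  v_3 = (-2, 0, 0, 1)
Orthogonal basis:
  u_1 = (-2, -3, -3, -1)
  u_2 = (63/23, -9/23, -55/23, 66/23)
  u_3 = (-100/71, 171/497, 51/497, 734/497)

Apply the Gram-Schmidt recurrence
  u_1 = v_1
  u_i = v_i − Σ_{j<i} ((v_i · u_j) / (u_j · u_j)) · u_j.

Step by step this gives:
  u_1 = (-2, -3, -3, -1)
  u_2 = (63/23, -9/23, -55/23, 66/23)
  u_3 = (-100/71, 171/497, 51/497, 734/497)

Orthogonality check:
  u_2 · u_1 = 0 (should be 0)
  u_3 · u_1 = 0 (should be 0)
  u_3 · u_2 = 0 (should be 0)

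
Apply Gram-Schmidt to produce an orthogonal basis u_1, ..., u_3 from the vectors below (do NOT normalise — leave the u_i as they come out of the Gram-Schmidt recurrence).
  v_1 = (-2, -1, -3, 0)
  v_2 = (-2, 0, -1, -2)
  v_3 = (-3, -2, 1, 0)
Orthogonal basis:
  u_1 = (-2, -1, -3, 0)
  u_2 = (-1, 1/2, 1/2, -2)
  u_3 = (-141/77, -144/77, 142/77, 10/11)

Apply the Gram-Schmidt recurrence
  u_1 = v_1
  u_i = v_i − Σ_{j<i} ((v_i · u_j) / (u_j · u_j)) · u_j.

Step by step this gives:
  u_1 = (-2, -1, -3, 0)
  u_2 = (-1, 1/2, 1/2, -2)
  u_3 = (-141/77, -144/77, 142/77, 10/11)

Orthogonality check:
  u_2 · u_1 = 0 (should be 0)
  u_3 · u_1 = 0 (should be 0)
  u_3 · u_2 = 0 (should be 0)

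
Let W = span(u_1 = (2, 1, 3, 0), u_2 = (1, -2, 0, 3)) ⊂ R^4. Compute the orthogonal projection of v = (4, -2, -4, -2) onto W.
proj_W(v) = (-5/7, -5/7, -9/7, 3/7)

Set up U = [u_1 | ... | u_2] ∈ R^(4×2). The projector onto W = col(U) is P = U (U^T U)^(-1) U^T.
Compute U^T U =
  [14, 0]
  [0, 14],
and U^T v = (-6, 2).
Solve U^T U · c = U^T v for the coefficients: c = (-3/7, 1/7). The projection is proj_W(v) = U c.
Check: (v - proj_W(v)) · u_1 = 0  (should be 0).
Check: (v - proj_W(v)) · u_2 = 0  (should be 0).
Result: proj_W(v) = (-5/7, -5/7, -9/7, 3/7).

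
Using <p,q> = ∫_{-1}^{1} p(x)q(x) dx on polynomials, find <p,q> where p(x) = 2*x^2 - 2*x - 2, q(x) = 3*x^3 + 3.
<p,q> = -52/5

Expand the product: p(x)·q(x) = 6*x^5 - 6*x^4 - 6*x^3 + 6*x^2 - 6*x - 6.
∫_{-1}^{1} of each monomial x^k gives [2/(k+1) if k even, 0 if k odd]. Integrating term-by-term (or equivalently evaluating the antiderivative F(x) = x^6 - 6*x^5/5 - 3*x^4/2 + 2*x^3 - 3*x^2 - 6*x at the endpoints):
  F(1) − F(−1) = -87/10 − (17/10) = -52/5.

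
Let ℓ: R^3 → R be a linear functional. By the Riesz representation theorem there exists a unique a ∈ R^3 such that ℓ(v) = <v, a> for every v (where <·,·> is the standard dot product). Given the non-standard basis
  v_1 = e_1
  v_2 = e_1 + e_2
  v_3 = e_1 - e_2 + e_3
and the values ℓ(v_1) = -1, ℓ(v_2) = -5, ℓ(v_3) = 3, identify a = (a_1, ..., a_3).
a = (-1, -4, 0)

Write a = (a_1, ..., a_3) in the standard basis. For each basis vector v_i, ℓ(v_i) = <v_i, a> is a linear equation in the a_j's. Collect the n equations into a matrix system V a = ℓ, where row i of V is v_i (expressed in the standard basis). Since V is invertible (lower-triangular with 1s on the diagonal, up to permutation), solve by back-substitution:
  V =
[[1, 0, 0],
 [1, 1, 0],
 [1, -1, 1]]
  V a = (-1, -5, 3)
Solving gives a = (-1, -4, 0).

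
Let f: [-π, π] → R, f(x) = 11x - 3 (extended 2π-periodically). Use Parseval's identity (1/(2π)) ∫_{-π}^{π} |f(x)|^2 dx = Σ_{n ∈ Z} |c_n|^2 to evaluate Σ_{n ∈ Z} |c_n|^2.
Σ |c_n|^2 = 121π^2/3 + 9

Expand and integrate term by term over [-π, π]:
  ∫ (11x)^2 dx = 121·(2π^3/3); ∫ 2·11·(-3)·x dx = 0 (odd integrand); ∫ (-3)^2 dx = 9·2π.
So (1/(2π)) ∫_{-π}^{π} (11x - 3)^2 dx = 121π^2/3 + 9 = 121π^2/3 + 9.
Parseval ⇒ Σ |c_n|^2 = 121π^2/3 + 9.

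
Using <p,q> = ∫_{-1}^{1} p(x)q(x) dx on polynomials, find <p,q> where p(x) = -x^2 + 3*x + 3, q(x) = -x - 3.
<p,q> = -18

Expand the product: p(x)·q(x) = x^3 - 12*x - 9.
∫_{-1}^{1} of each monomial x^k gives [2/(k+1) if k even, 0 if k odd]. Integrating term-by-term (or equivalently evaluating the antiderivative F(x) = x^4/4 - 6*x^2 - 9*x at the endpoints):
  F(1) − F(−1) = -59/4 − (13/4) = -18.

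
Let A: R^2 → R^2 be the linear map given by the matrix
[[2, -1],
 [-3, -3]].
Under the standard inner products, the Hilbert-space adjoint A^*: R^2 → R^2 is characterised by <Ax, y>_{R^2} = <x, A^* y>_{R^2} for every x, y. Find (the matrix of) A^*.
A^* = A^T =
[[2, -3],
 [-1, -3]]

For real matrices with standard dot products, the defining identity <Ax, y> = <x, A^* y> gives (Ax)^T y = x^T (A^*) y, i.e. x^T A^T y = x^T (A^*) y. Since this holds for all x, y, we must have A^* = A^T. Therefore
A^* =
[[2, -3],
 [-1, -3]].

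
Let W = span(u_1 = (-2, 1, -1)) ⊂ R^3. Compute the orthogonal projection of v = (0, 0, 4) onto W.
proj_W(v) = (4/3, -2/3, 2/3)

Set up U = [u_1 | ... | u_1] ∈ R^(3×1). The projector onto W = col(U) is P = U (U^T U)^(-1) U^T.
Compute U^T U =
  [6],
and U^T v = (-4).
Solve U^T U · c = U^T v for the coefficients: c = (-2/3). The projection is proj_W(v) = U c.
Check: (v - proj_W(v)) · u_1 = 0  (should be 0).
Result: proj_W(v) = (4/3, -2/3, 2/3).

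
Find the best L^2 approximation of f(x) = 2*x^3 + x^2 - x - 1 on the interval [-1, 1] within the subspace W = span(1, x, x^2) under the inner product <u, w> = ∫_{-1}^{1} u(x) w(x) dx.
g(x) = x^2 + x/5 - 1

The best approximation g ∈ W is the orthogonal projection of f onto W. Writing g = a_0 + a_1 x + a_2 x^2, the coefficients solve the normal equations G · a = b where
  G_{ij} = <φ_i, φ_j> and b_i = <f, φ_i>, with φ_0 = 1, φ_1 = x, φ_2 = x^2.
G =
  [2, 0, 2/3]
  [0, 2/3, 0]
  [2/3, 0, 2/5],
b = (-4/3, 2/15, -4/15).
Solving gives a_0 = -1, a_1 = 1/5, a_2 = 1, so
  g(x) = x^2 + x/5 - 1.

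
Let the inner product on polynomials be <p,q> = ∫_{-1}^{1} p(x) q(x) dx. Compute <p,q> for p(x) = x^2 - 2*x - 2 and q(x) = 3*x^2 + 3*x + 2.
<p,q> = -202/15

Expand the product: p(x)·q(x) = 3*x^4 - 3*x^3 - 10*x^2 - 10*x - 4.
∫_{-1}^{1} of each monomial x^k gives [2/(k+1) if k even, 0 if k odd]. Integrating term-by-term (or equivalently evaluating the antiderivative F(x) = 3*x^5/5 - 3*x^4/4 - 10*x^3/3 - 5*x^2 - 4*x at the endpoints):
  F(1) − F(−1) = -749/60 − (59/60) = -202/15.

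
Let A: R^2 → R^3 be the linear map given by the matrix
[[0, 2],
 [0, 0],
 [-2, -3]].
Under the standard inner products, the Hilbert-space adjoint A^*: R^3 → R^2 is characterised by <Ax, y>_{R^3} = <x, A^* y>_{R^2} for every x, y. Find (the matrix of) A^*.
A^* = A^T =
[[0, 0, -2],
 [2, 0, -3]]

For real matrices with standard dot products, the defining identity <Ax, y> = <x, A^* y> gives (Ax)^T y = x^T (A^*) y, i.e. x^T A^T y = x^T (A^*) y. Since this holds for all x, y, we must have A^* = A^T. Therefore
A^* =
[[0, 0, -2],
 [2, 0, -3]].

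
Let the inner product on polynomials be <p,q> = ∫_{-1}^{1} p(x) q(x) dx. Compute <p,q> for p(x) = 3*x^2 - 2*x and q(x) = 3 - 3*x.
<p,q> = 10

Expand the product: p(x)·q(x) = -9*x^3 + 15*x^2 - 6*x.
∫_{-1}^{1} of each monomial x^k gives [2/(k+1) if k even, 0 if k odd]. Integrating term-by-term (or equivalently evaluating the antiderivative F(x) = -9*x^4/4 + 5*x^3 - 3*x^2 at the endpoints):
  F(1) − F(−1) = -1/4 − (-41/4) = 10.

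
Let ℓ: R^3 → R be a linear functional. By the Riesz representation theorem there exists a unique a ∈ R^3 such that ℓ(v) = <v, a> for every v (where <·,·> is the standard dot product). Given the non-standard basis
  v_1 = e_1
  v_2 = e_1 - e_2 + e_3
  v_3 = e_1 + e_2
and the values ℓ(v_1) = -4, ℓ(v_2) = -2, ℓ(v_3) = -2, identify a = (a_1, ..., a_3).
a = (-4, 2, 4)

Write a = (a_1, ..., a_3) in the standard basis. For each basis vector v_i, ℓ(v_i) = <v_i, a> is a linear equation in the a_j's. Collect the n equations into a matrix system V a = ℓ, where row i of V is v_i (expressed in the standard basis). Since V is invertible (lower-triangular with 1s on the diagonal, up to permutation), solve by back-substitution:
  V =
[[1, 0, 0],
 [1, -1, 1],
 [1, 1, 0]]
  V a = (-4, -2, -2)
Solving gives a = (-4, 2, 4).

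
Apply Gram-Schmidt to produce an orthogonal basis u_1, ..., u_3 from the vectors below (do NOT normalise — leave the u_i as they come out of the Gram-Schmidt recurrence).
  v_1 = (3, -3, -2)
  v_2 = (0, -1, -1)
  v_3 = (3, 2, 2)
Orthogonal basis:
  u_1 = (3, -3, -2)
  u_2 = (-15/22, -7/22, -6/11)
  u_3 = (3/19, 9/19, -9/19)

Apply the Gram-Schmidt recurrence
  u_1 = v_1
  u_i = v_i − Σ_{j<i} ((v_i · u_j) / (u_j · u_j)) · u_j.

Step by step this gives:
  u_1 = (3, -3, -2)
  u_2 = (-15/22, -7/22, -6/11)
  u_3 = (3/19, 9/19, -9/19)

Orthogonality check:
  u_2 · u_1 = 0 (should be 0)
  u_3 · u_1 = 0 (should be 0)
  u_3 · u_2 = 0 (should be 0)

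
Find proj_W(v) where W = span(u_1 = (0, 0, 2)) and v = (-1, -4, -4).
proj_W(v) = (0, 0, -4)

Set up U = [u_1 | ... | u_1] ∈ R^(3×1). The projector onto W = col(U) is P = U (U^T U)^(-1) U^T.
Compute U^T U =
  [4],
and U^T v = (-8).
Solve U^T U · c = U^T v for the coefficients: c = (-2). The projection is proj_W(v) = U c.
Check: (v - proj_W(v)) · u_1 = 0  (should be 0).
Result: proj_W(v) = (0, 0, -4).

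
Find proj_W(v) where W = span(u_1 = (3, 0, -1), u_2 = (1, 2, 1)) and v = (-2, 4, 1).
proj_W(v) = (-3/2, 3, 5/2)

Set up U = [u_1 | ... | u_2] ∈ R^(3×2). The projector onto W = col(U) is P = U (U^T U)^(-1) U^T.
Compute U^T U =
  [10, 2]
  [2, 6],
and U^T v = (-7, 7).
Solve U^T U · c = U^T v for the coefficients: c = (-1, 3/2). The projection is proj_W(v) = U c.
Check: (v - proj_W(v)) · u_1 = 0  (should be 0).
Check: (v - proj_W(v)) · u_2 = 0  (should be 0).
Result: proj_W(v) = (-3/2, 3, 5/2).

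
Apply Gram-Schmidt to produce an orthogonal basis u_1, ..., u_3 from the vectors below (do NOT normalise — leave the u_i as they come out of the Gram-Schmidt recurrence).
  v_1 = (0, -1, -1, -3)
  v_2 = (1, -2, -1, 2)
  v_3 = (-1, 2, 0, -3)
Orthogonal basis:
  u_1 = (0, -1, -1, -3)
  u_2 = (1, -25/11, -14/11, 13/11)
  u_3 = (-1/101, 39/101, -63/101, 8/101)

Apply the Gram-Schmidt recurrence
  u_1 = v_1
  u_i = v_i − Σ_{j<i} ((v_i · u_j) / (u_j · u_j)) · u_j.

Step by step this gives:
  u_1 = (0, -1, -1, -3)
  u_2 = (1, -25/11, -14/11, 13/11)
  u_3 = (-1/101, 39/101, -63/101, 8/101)

Orthogonality check:
  u_2 · u_1 = 0 (should be 0)
  u_3 · u_1 = 0 (should be 0)
  u_3 · u_2 = 0 (should be 0)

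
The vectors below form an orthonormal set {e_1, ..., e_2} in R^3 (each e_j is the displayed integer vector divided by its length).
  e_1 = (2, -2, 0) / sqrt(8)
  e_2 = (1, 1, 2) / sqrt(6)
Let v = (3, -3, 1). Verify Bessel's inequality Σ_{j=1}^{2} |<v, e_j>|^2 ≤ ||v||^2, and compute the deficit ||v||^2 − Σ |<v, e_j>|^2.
Σ |<v, e_j>|^2 = 56/3; ||v||^2 = 19; deficit = 1/3

Write each e_j = u_j / sqrt(<u_j, u_j>) where u_j is the displayed integer vector. Then <v, e_j> = <v, u_j> / sqrt(<u_j, u_j>), so |<v, e_j>|^2 = <v, u_j>^2 / <u_j, u_j>.
Coefficients: <v, e_1> = 12/sqrt(8), <v, e_2> = 2/sqrt(6).
Square and sum: Σ |<v, e_j>|^2 = 56/3.
Compute ||v||^2 = v·v = 19.
Deficit = 19 − 56/3 = 1/3 ≥ 0, confirming Bessel's inequality. (The deficit equals ||v − Σ <v,e_j> e_j||^2, the squared distance from v to span{e_j}.)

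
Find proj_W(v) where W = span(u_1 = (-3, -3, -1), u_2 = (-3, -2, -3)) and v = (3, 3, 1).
proj_W(v) = (3, 3, 1)

Set up U = [u_1 | ... | u_2] ∈ R^(3×2). The projector onto W = col(U) is P = U (U^T U)^(-1) U^T.
Compute U^T U =
  [19, 18]
  [18, 22],
and U^T v = (-19, -18).
Solve U^T U · c = U^T v for the coefficients: c = (-1, 0). The projection is proj_W(v) = U c.
Check: (v - proj_W(v)) · u_1 = 0  (should be 0).
Check: (v - proj_W(v)) · u_2 = 0  (should be 0).
Result: proj_W(v) = (3, 3, 1).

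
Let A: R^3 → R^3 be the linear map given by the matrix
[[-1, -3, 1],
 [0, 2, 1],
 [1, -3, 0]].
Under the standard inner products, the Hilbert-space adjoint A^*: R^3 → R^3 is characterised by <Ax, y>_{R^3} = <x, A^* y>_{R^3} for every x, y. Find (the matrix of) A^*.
A^* = A^T =
[[-1, 0, 1],
 [-3, 2, -3],
 [1, 1, 0]]

For real matrices with standard dot products, the defining identity <Ax, y> = <x, A^* y> gives (Ax)^T y = x^T (A^*) y, i.e. x^T A^T y = x^T (A^*) y. Since this holds for all x, y, we must have A^* = A^T. Therefore
A^* =
[[-1, 0, 1],
 [-3, 2, -3],
 [1, 1, 0]].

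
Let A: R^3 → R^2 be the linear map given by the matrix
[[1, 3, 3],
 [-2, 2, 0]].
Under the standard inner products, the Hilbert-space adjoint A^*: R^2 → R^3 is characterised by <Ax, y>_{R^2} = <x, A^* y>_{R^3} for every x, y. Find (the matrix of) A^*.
A^* = A^T =
[[1, -2],
 [3, 2],
 [3, 0]]

For real matrices with standard dot products, the defining identity <Ax, y> = <x, A^* y> gives (Ax)^T y = x^T (A^*) y, i.e. x^T A^T y = x^T (A^*) y. Since this holds for all x, y, we must have A^* = A^T. Therefore
A^* =
[[1, -2],
 [3, 2],
 [3, 0]].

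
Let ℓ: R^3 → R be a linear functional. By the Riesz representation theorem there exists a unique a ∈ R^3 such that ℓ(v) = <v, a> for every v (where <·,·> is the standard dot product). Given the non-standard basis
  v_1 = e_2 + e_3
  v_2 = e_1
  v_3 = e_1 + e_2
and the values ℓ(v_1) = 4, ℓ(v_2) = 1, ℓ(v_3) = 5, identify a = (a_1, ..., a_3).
a = (1, 4, 0)

Write a = (a_1, ..., a_3) in the standard basis. For each basis vector v_i, ℓ(v_i) = <v_i, a> is a linear equation in the a_j's. Collect the n equations into a matrix system V a = ℓ, where row i of V is v_i (expressed in the standard basis). Since V is invertible (lower-triangular with 1s on the diagonal, up to permutation), solve by back-substitution:
  V =
[[0, 1, 1],
 [1, 0, 0],
 [1, 1, 0]]
  V a = (4, 1, 5)
Solving gives a = (1, 4, 0).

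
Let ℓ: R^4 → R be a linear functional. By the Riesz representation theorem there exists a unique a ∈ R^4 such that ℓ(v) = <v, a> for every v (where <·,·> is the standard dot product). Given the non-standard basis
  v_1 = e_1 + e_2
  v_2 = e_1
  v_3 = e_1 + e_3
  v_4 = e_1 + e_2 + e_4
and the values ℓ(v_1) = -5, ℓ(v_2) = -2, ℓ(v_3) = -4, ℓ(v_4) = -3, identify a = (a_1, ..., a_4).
a = (-2, -3, -2, 2)

Write a = (a_1, ..., a_4) in the standard basis. For each basis vector v_i, ℓ(v_i) = <v_i, a> is a linear equation in the a_j's. Collect the n equations into a matrix system V a = ℓ, where row i of V is v_i (expressed in the standard basis). Since V is invertible (lower-triangular with 1s on the diagonal, up to permutation), solve by back-substitution:
  V =
[[1, 1, 0, 0],
 [1, 0, 0, 0],
 [1, 0, 1, 0],
 [1, 1, 0, 1]]
  V a = (-5, -2, -4, -3)
Solving gives a = (-2, -3, -2, 2).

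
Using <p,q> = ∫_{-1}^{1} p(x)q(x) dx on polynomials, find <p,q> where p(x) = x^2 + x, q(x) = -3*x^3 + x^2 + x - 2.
<p,q> = -22/15

Expand the product: p(x)·q(x) = -3*x^5 - 2*x^4 + 2*x^3 - x^2 - 2*x.
∫_{-1}^{1} of each monomial x^k gives [2/(k+1) if k even, 0 if k odd]. Integrating term-by-term (or equivalently evaluating the antiderivative F(x) = -x^6/2 - 2*x^5/5 + x^4/2 - x^3/3 - x^2 at the endpoints):
  F(1) − F(−1) = -26/15 − (-4/15) = -22/15.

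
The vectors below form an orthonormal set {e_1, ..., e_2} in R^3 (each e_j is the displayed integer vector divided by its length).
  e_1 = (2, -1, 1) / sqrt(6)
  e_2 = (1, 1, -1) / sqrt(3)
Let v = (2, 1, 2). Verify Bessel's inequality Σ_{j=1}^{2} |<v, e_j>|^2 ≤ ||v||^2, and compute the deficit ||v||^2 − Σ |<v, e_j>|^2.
Σ |<v, e_j>|^2 = 9/2; ||v||^2 = 9; deficit = 9/2

Write each e_j = u_j / sqrt(<u_j, u_j>) where u_j is the displayed integer vector. Then <v, e_j> = <v, u_j> / sqrt(<u_j, u_j>), so |<v, e_j>|^2 = <v, u_j>^2 / <u_j, u_j>.
Coefficients: <v, e_1> = 5/sqrt(6), <v, e_2> = 1/sqrt(3).
Square and sum: Σ |<v, e_j>|^2 = 9/2.
Compute ||v||^2 = v·v = 9.
Deficit = 9 − 9/2 = 9/2 ≥ 0, confirming Bessel's inequality. (The deficit equals ||v − Σ <v,e_j> e_j||^2, the squared distance from v to span{e_j}.)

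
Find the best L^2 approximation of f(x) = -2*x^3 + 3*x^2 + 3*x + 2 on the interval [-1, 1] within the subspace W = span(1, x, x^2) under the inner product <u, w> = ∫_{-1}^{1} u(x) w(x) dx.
g(x) = 3*x^2 + 9*x/5 + 2

The best approximation g ∈ W is the orthogonal projection of f onto W. Writing g = a_0 + a_1 x + a_2 x^2, the coefficients solve the normal equations G · a = b where
  G_{ij} = <φ_i, φ_j> and b_i = <f, φ_i>, with φ_0 = 1, φ_1 = x, φ_2 = x^2.
G =
  [2, 0, 2/3]
  [0, 2/3, 0]
  [2/3, 0, 2/5],
b = (6, 6/5, 38/15).
Solving gives a_0 = 2, a_1 = 9/5, a_2 = 3, so
  g(x) = 3*x^2 + 9*x/5 + 2.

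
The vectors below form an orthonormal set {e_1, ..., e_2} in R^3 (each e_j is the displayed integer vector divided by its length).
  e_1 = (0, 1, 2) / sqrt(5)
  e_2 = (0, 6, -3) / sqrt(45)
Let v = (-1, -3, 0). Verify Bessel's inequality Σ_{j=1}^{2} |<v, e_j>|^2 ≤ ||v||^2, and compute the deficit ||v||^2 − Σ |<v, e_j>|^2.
Σ |<v, e_j>|^2 = 9; ||v||^2 = 10; deficit = 1

Write each e_j = u_j / sqrt(<u_j, u_j>) where u_j is the displayed integer vector. Then <v, e_j> = <v, u_j> / sqrt(<u_j, u_j>), so |<v, e_j>|^2 = <v, u_j>^2 / <u_j, u_j>.
Coefficients: <v, e_1> = -3/sqrt(5), <v, e_2> = -18/sqrt(45).
Square and sum: Σ |<v, e_j>|^2 = 9.
Compute ||v||^2 = v·v = 10.
Deficit = 10 − 9 = 1 ≥ 0, confirming Bessel's inequality. (The deficit equals ||v − Σ <v,e_j> e_j||^2, the squared distance from v to span{e_j}.)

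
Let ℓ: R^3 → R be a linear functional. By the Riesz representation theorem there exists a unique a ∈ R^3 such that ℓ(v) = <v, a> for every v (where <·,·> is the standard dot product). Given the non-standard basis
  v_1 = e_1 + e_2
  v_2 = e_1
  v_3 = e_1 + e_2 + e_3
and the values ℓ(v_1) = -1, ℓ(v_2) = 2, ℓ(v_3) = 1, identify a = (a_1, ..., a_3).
a = (2, -3, 2)

Write a = (a_1, ..., a_3) in the standard basis. For each basis vector v_i, ℓ(v_i) = <v_i, a> is a linear equation in the a_j's. Collect the n equations into a matrix system V a = ℓ, where row i of V is v_i (expressed in the standard basis). Since V is invertible (lower-triangular with 1s on the diagonal, up to permutation), solve by back-substitution:
  V =
[[1, 1, 0],
 [1, 0, 0],
 [1, 1, 1]]
  V a = (-1, 2, 1)
Solving gives a = (2, -3, 2).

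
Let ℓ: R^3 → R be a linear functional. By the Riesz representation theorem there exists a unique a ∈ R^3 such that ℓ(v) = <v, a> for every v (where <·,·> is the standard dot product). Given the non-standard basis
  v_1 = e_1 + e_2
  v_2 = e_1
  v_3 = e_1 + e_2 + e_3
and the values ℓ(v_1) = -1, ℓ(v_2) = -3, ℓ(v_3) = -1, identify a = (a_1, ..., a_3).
a = (-3, 2, 0)

Write a = (a_1, ..., a_3) in the standard basis. For each basis vector v_i, ℓ(v_i) = <v_i, a> is a linear equation in the a_j's. Collect the n equations into a matrix system V a = ℓ, where row i of V is v_i (expressed in the standard basis). Since V is invertible (lower-triangular with 1s on the diagonal, up to permutation), solve by back-substitution:
  V =
[[1, 1, 0],
 [1, 0, 0],
 [1, 1, 1]]
  V a = (-1, -3, -1)
Solving gives a = (-3, 2, 0).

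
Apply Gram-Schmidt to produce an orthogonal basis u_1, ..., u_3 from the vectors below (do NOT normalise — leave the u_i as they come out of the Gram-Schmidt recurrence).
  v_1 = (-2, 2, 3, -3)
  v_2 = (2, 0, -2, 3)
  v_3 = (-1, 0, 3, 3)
Orthogonal basis:
  u_1 = (-2, 2, 3, -3)
  u_2 = (7/13, 19/13, 5/26, 21/26)
  u_3 = (-103/81, -106/81, 212/81, 70/27)

Apply the Gram-Schmidt recurrence
  u_1 = v_1
  u_i = v_i − Σ_{j<i} ((v_i · u_j) / (u_j · u_j)) · u_j.

Step by step this gives:
  u_1 = (-2, 2, 3, -3)
  u_2 = (7/13, 19/13, 5/26, 21/26)
  u_3 = (-103/81, -106/81, 212/81, 70/27)

Orthogonality check:
  u_2 · u_1 = 0 (should be 0)
  u_3 · u_1 = 0 (should be 0)
  u_3 · u_2 = 0 (should be 0)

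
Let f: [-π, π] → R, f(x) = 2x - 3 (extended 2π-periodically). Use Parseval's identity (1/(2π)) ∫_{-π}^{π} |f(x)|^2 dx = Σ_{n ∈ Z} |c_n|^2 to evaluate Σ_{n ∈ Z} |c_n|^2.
Σ |c_n|^2 = 4π^2/3 + 9

Expand and integrate term by term over [-π, π]:
  ∫ (2x)^2 dx = 4·(2π^3/3); ∫ 2·2·(-3)·x dx = 0 (odd integrand); ∫ (-3)^2 dx = 9·2π.
So (1/(2π)) ∫_{-π}^{π} (2x - 3)^2 dx = 4π^2/3 + 9 = 4π^2/3 + 9.
Parseval ⇒ Σ |c_n|^2 = 4π^2/3 + 9.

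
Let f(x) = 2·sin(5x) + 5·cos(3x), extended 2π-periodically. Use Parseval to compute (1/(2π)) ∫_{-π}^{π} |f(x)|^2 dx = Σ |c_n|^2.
Σ |c_n|^2 = 29/2

Expand |f|^2 and use orthogonality of {sin(nx), cos(mx)} on [-π, π]:
  ∫_{-π}^{π} sin(nx)^2 dx = π, ∫ cos(mx)^2 dx = π, and cross terms integrate to 0.
So ∫_{-π}^{π} f(x)^2 dx = 2^2 · π + 5^2 · π = (4 + 25)π.
Divide by 2π: (4 + 25)/2 = 29/2.
By Parseval, this equals Σ |c_n|^2.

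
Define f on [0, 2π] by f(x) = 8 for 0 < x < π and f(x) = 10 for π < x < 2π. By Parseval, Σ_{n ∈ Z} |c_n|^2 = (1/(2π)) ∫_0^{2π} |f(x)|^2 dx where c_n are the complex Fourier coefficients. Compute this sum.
Σ |c_n|^2 = 82

Parseval equates the L^2 energy of f (normalised by 1/(2π)) with the ℓ^2 sum of its Fourier coefficients: (1/(2π)) ∫_0^{2π} |f|^2 = Σ |c_n|^2.
Compute the left side: (1/(2π)) [∫_0^π 8^2 dx + ∫_π^{2π} 10^2 dx] = (1/(2π)) · (64π + 100π) = (64 + 100)/2 = 82.
So Σ_{n ∈ Z} |c_n|^2 = 82.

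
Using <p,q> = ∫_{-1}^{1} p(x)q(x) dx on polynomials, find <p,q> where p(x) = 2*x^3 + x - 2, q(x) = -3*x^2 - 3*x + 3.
<p,q> = -62/5

Expand the product: p(x)·q(x) = -6*x^5 - 6*x^4 + 3*x^3 + 3*x^2 + 9*x - 6.
∫_{-1}^{1} of each monomial x^k gives [2/(k+1) if k even, 0 if k odd]. Integrating term-by-term (or equivalently evaluating the antiderivative F(x) = -x^6 - 6*x^5/5 + 3*x^4/4 + x^3 + 9*x^2/2 - 6*x at the endpoints):
  F(1) − F(−1) = -39/20 − (209/20) = -62/5.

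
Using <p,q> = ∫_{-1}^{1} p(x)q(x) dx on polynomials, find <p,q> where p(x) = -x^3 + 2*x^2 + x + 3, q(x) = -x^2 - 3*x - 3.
<p,q> = -128/5

Expand the product: p(x)·q(x) = x^5 + x^4 - 4*x^3 - 12*x^2 - 12*x - 9.
∫_{-1}^{1} of each monomial x^k gives [2/(k+1) if k even, 0 if k odd]. Integrating term-by-term (or equivalently evaluating the antiderivative F(x) = x^6/6 + x^5/5 - x^4 - 4*x^3 - 6*x^2 - 9*x at the endpoints):
  F(1) − F(−1) = -589/30 − (179/30) = -128/5.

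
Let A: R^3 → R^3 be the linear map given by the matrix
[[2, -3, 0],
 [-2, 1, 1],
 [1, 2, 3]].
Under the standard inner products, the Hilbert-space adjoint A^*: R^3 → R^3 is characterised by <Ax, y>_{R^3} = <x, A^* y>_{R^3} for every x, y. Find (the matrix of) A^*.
A^* = A^T =
[[2, -2, 1],
 [-3, 1, 2],
 [0, 1, 3]]

For real matrices with standard dot products, the defining identity <Ax, y> = <x, A^* y> gives (Ax)^T y = x^T (A^*) y, i.e. x^T A^T y = x^T (A^*) y. Since this holds for all x, y, we must have A^* = A^T. Therefore
A^* =
[[2, -2, 1],
 [-3, 1, 2],
 [0, 1, 3]].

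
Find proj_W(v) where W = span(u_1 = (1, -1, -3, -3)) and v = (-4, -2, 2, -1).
proj_W(v) = (-1/4, 1/4, 3/4, 3/4)

Set up U = [u_1 | ... | u_1] ∈ R^(4×1). The projector onto W = col(U) is P = U (U^T U)^(-1) U^T.
Compute U^T U =
  [20],
and U^T v = (-5).
Solve U^T U · c = U^T v for the coefficients: c = (-1/4). The projection is proj_W(v) = U c.
Check: (v - proj_W(v)) · u_1 = 0  (should be 0).
Result: proj_W(v) = (-1/4, 1/4, 3/4, 3/4).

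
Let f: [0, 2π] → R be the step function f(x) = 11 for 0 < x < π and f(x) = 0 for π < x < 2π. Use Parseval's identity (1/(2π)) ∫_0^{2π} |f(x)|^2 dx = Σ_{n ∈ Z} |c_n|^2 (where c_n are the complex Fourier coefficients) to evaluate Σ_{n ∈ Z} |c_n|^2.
Σ |c_n|^2 = 121/2

Parseval equates the L^2 energy of f (normalised by 1/(2π)) with the ℓ^2 sum of its Fourier coefficients: (1/(2π)) ∫_0^{2π} |f|^2 = Σ |c_n|^2.
Compute the left side: (1/(2π)) [∫_0^π 11^2 dx + ∫_π^{2π} 0^2 dx] = (1/(2π)) · (121π + 0π) = (121 + 0)/2 = 121/2.
So Σ_{n ∈ Z} |c_n|^2 = 121/2.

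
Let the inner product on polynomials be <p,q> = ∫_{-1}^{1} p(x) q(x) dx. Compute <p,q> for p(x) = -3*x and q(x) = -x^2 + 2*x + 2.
<p,q> = -4

Expand the product: p(x)·q(x) = 3*x^3 - 6*x^2 - 6*x.
∫_{-1}^{1} of each monomial x^k gives [2/(k+1) if k even, 0 if k odd]. Integrating term-by-term (or equivalently evaluating the antiderivative F(x) = 3*x^4/4 - 2*x^3 - 3*x^2 at the endpoints):
  F(1) − F(−1) = -17/4 − (-1/4) = -4.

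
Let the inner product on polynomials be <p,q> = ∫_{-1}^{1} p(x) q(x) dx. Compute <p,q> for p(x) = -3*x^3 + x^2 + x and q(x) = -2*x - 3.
<p,q> = -14/15

Expand the product: p(x)·q(x) = 6*x^4 + 7*x^3 - 5*x^2 - 3*x.
∫_{-1}^{1} of each monomial x^k gives [2/(k+1) if k even, 0 if k odd]. Integrating term-by-term (or equivalently evaluating the antiderivative F(x) = 6*x^5/5 + 7*x^4/4 - 5*x^3/3 - 3*x^2/2 at the endpoints):
  F(1) − F(−1) = -13/60 − (43/60) = -14/15.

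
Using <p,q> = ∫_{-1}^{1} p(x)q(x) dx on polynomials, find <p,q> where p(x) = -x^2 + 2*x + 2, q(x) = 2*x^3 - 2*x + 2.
<p,q> = 28/5

Expand the product: p(x)·q(x) = -2*x^5 + 4*x^4 + 6*x^3 - 6*x^2 + 4.
∫_{-1}^{1} of each monomial x^k gives [2/(k+1) if k even, 0 if k odd]. Integrating term-by-term (or equivalently evaluating the antiderivative F(x) = -x^6/3 + 4*x^5/5 + 3*x^4/2 - 2*x^3 + 4*x at the endpoints):
  F(1) − F(−1) = 119/30 − (-49/30) = 28/5.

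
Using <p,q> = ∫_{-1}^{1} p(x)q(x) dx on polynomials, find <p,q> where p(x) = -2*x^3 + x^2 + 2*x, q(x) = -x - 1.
<p,q> = -6/5

Expand the product: p(x)·q(x) = 2*x^4 + x^3 - 3*x^2 - 2*x.
∫_{-1}^{1} of each monomial x^k gives [2/(k+1) if k even, 0 if k odd]. Integrating term-by-term (or equivalently evaluating the antiderivative F(x) = 2*x^5/5 + x^4/4 - x^3 - x^2 at the endpoints):
  F(1) − F(−1) = -27/20 − (-3/20) = -6/5.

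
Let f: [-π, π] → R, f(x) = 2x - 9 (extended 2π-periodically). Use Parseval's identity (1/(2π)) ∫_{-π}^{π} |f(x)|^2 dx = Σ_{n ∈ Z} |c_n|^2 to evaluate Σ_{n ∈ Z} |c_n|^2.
Σ |c_n|^2 = 4π^2/3 + 81

Expand and integrate term by term over [-π, π]:
  ∫ (2x)^2 dx = 4·(2π^3/3); ∫ 2·2·(-9)·x dx = 0 (odd integrand); ∫ (-9)^2 dx = 81·2π.
So (1/(2π)) ∫_{-π}^{π} (2x - 9)^2 dx = 4π^2/3 + 81 = 4π^2/3 + 81.
Parseval ⇒ Σ |c_n|^2 = 4π^2/3 + 81.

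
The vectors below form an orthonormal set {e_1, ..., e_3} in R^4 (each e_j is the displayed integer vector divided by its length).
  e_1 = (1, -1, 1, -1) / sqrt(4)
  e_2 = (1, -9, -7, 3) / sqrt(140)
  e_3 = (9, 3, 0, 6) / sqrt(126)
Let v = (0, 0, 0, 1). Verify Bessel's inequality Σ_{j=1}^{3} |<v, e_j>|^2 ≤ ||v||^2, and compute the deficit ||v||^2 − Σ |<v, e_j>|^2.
Σ |<v, e_j>|^2 = 3/5; ||v||^2 = 1; deficit = 2/5

Write each e_j = u_j / sqrt(<u_j, u_j>) where u_j is the displayed integer vector. Then <v, e_j> = <v, u_j> / sqrt(<u_j, u_j>), so |<v, e_j>|^2 = <v, u_j>^2 / <u_j, u_j>.
Coefficients: <v, e_1> = -1/sqrt(4), <v, e_2> = 3/sqrt(140), <v, e_3> = 6/sqrt(126).
Square and sum: Σ |<v, e_j>|^2 = 3/5.
Compute ||v||^2 = v·v = 1.
Deficit = 1 − 3/5 = 2/5 ≥ 0, confirming Bessel's inequality. (The deficit equals ||v − Σ <v,e_j> e_j||^2, the squared distance from v to span{e_j}.)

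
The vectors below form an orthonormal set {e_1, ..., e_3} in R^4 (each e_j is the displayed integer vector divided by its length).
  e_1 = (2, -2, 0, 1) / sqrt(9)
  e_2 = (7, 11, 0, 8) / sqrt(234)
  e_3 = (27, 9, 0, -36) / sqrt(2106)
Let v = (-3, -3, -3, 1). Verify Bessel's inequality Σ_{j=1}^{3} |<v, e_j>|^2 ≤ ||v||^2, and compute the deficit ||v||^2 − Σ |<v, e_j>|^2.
Σ |<v, e_j>|^2 = 19; ||v||^2 = 28; deficit = 9

Write each e_j = u_j / sqrt(<u_j, u_j>) where u_j is the displayed integer vector. Then <v, e_j> = <v, u_j> / sqrt(<u_j, u_j>), so |<v, e_j>|^2 = <v, u_j>^2 / <u_j, u_j>.
Coefficients: <v, e_1> = 1/sqrt(9), <v, e_2> = -46/sqrt(234), <v, e_3> = -144/sqrt(2106).
Square and sum: Σ |<v, e_j>|^2 = 19.
Compute ||v||^2 = v·v = 28.
Deficit = 28 − 19 = 9 ≥ 0, confirming Bessel's inequality. (The deficit equals ||v − Σ <v,e_j> e_j||^2, the squared distance from v to span{e_j}.)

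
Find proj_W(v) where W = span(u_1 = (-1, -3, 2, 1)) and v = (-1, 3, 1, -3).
proj_W(v) = (3/5, 9/5, -6/5, -3/5)

Set up U = [u_1 | ... | u_1] ∈ R^(4×1). The projector onto W = col(U) is P = U (U^T U)^(-1) U^T.
Compute U^T U =
  [15],
and U^T v = (-9).
Solve U^T U · c = U^T v for the coefficients: c = (-3/5). The projection is proj_W(v) = U c.
Check: (v - proj_W(v)) · u_1 = 0  (should be 0).
Result: proj_W(v) = (3/5, 9/5, -6/5, -3/5).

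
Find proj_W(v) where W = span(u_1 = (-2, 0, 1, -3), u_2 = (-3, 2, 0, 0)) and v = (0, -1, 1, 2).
proj_W(v) = (50/73, 2/73, -53/146, 159/146)

Set up U = [u_1 | ... | u_2] ∈ R^(4×2). The projector onto W = col(U) is P = U (U^T U)^(-1) U^T.
Compute U^T U =
  [14, 6]
  [6, 13],
and U^T v = (-5, -2).
Solve U^T U · c = U^T v for the coefficients: c = (-53/146, 1/73). The projection is proj_W(v) = U c.
Check: (v - proj_W(v)) · u_1 = 0  (should be 0).
Check: (v - proj_W(v)) · u_2 = 0  (should be 0).
Result: proj_W(v) = (50/73, 2/73, -53/146, 159/146).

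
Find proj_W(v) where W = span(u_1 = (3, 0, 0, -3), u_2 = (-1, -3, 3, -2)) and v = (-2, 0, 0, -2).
proj_W(v) = (-2/5, -4/5, 4/5, -2/5)

Set up U = [u_1 | ... | u_2] ∈ R^(4×2). The projector onto W = col(U) is P = U (U^T U)^(-1) U^T.
Compute U^T U =
  [18, 3]
  [3, 23],
and U^T v = (0, 6).
Solve U^T U · c = U^T v for the coefficients: c = (-2/45, 4/15). The projection is proj_W(v) = U c.
Check: (v - proj_W(v)) · u_1 = 0  (should be 0).
Check: (v - proj_W(v)) · u_2 = 0  (should be 0).
Result: proj_W(v) = (-2/5, -4/5, 4/5, -2/5).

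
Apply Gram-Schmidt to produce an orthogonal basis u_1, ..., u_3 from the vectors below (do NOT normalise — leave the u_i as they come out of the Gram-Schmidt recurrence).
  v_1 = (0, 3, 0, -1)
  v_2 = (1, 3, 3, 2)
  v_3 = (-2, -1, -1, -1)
Orthogonal basis:
  u_1 = (0, 3, 0, -1)
  u_2 = (1, 9/10, 3, 27/10)
  u_3 = (-276/181, 5/181, 77/181, 15/181)

Apply the Gram-Schmidt recurrence
  u_1 = v_1
  u_i = v_i − Σ_{j<i} ((v_i · u_j) / (u_j · u_j)) · u_j.

Step by step this gives:
  u_1 = (0, 3, 0, -1)
  u_2 = (1, 9/10, 3, 27/10)
  u_3 = (-276/181, 5/181, 77/181, 15/181)

Orthogonality check:
  u_2 · u_1 = 0 (should be 0)
  u_3 · u_1 = 0 (should be 0)
  u_3 · u_2 = 0 (should be 0)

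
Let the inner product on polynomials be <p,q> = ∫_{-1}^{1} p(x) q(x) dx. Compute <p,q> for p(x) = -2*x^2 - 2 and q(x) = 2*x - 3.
<p,q> = 16

Expand the product: p(x)·q(x) = -4*x^3 + 6*x^2 - 4*x + 6.
∫_{-1}^{1} of each monomial x^k gives [2/(k+1) if k even, 0 if k odd]. Integrating term-by-term (or equivalently evaluating the antiderivative F(x) = -x^4 + 2*x^3 - 2*x^2 + 6*x at the endpoints):
  F(1) − F(−1) = 5 − (-11) = 16.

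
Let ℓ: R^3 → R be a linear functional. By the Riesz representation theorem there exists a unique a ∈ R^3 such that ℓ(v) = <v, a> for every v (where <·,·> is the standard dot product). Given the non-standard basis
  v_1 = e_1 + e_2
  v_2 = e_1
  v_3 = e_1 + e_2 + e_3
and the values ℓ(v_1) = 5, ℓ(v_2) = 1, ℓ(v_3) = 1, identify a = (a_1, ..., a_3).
a = (1, 4, -4)

Write a = (a_1, ..., a_3) in the standard basis. For each basis vector v_i, ℓ(v_i) = <v_i, a> is a linear equation in the a_j's. Collect the n equations into a matrix system V a = ℓ, where row i of V is v_i (expressed in the standard basis). Since V is invertible (lower-triangular with 1s on the diagonal, up to permutation), solve by back-substitution:
  V =
[[1, 1, 0],
 [1, 0, 0],
 [1, 1, 1]]
  V a = (5, 1, 1)
Solving gives a = (1, 4, -4).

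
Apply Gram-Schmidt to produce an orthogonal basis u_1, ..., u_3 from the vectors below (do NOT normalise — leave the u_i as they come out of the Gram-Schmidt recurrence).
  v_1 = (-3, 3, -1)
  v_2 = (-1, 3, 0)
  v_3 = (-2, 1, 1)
Orthogonal basis:
  u_1 = (-3, 3, -1)
  u_2 = (17/19, 21/19, 12/19)
  u_3 = (-33/46, -11/46, 33/23)

Apply the Gram-Schmidt recurrence
  u_1 = v_1
  u_i = v_i − Σ_{j<i} ((v_i · u_j) / (u_j · u_j)) · u_j.

Step by step this gives:
  u_1 = (-3, 3, -1)
  u_2 = (17/19, 21/19, 12/19)
  u_3 = (-33/46, -11/46, 33/23)

Orthogonality check:
  u_2 · u_1 = 0 (should be 0)
  u_3 · u_1 = 0 (should be 0)
  u_3 · u_2 = 0 (should be 0)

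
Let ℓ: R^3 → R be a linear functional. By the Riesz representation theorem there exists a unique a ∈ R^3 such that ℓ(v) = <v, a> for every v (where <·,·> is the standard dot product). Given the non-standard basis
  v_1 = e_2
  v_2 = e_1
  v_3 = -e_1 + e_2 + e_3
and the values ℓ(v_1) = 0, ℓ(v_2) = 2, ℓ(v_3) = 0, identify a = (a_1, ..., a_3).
a = (2, 0, 2)

Write a = (a_1, ..., a_3) in the standard basis. For each basis vector v_i, ℓ(v_i) = <v_i, a> is a linear equation in the a_j's. Collect the n equations into a matrix system V a = ℓ, where row i of V is v_i (expressed in the standard basis). Since V is invertible (lower-triangular with 1s on the diagonal, up to permutation), solve by back-substitution:
  V =
[[0, 1, 0],
 [1, 0, 0],
 [-1, 1, 1]]
  V a = (0, 2, 0)
Solving gives a = (2, 0, 2).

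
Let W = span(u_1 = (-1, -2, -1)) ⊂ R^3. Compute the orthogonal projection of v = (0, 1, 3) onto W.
proj_W(v) = (5/6, 5/3, 5/6)

Set up U = [u_1 | ... | u_1] ∈ R^(3×1). The projector onto W = col(U) is P = U (U^T U)^(-1) U^T.
Compute U^T U =
  [6],
and U^T v = (-5).
Solve U^T U · c = U^T v for the coefficients: c = (-5/6). The projection is proj_W(v) = U c.
Check: (v - proj_W(v)) · u_1 = 0  (should be 0).
Result: proj_W(v) = (5/6, 5/3, 5/6).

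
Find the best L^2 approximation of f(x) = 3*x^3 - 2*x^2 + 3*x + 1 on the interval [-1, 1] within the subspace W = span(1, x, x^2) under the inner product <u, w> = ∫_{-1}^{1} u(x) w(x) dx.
g(x) = -2*x^2 + 24*x/5 + 1

The best approximation g ∈ W is the orthogonal projection of f onto W. Writing g = a_0 + a_1 x + a_2 x^2, the coefficients solve the normal equations G · a = b where
  G_{ij} = <φ_i, φ_j> and b_i = <f, φ_i>, with φ_0 = 1, φ_1 = x, φ_2 = x^2.
G =
  [2, 0, 2/3]
  [0, 2/3, 0]
  [2/3, 0, 2/5],
b = (2/3, 16/5, -2/15).
Solving gives a_0 = 1, a_1 = 24/5, a_2 = -2, so
  g(x) = -2*x^2 + 24*x/5 + 1.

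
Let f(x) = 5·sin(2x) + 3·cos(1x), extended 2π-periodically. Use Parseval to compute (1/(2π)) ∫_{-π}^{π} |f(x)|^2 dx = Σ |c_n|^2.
Σ |c_n|^2 = 17

Expand |f|^2 and use orthogonality of {sin(nx), cos(mx)} on [-π, π]:
  ∫_{-π}^{π} sin(nx)^2 dx = π, ∫ cos(mx)^2 dx = π, and cross terms integrate to 0.
So ∫_{-π}^{π} f(x)^2 dx = 5^2 · π + 3^2 · π = (25 + 9)π.
Divide by 2π: (25 + 9)/2 = 17.
By Parseval, this equals Σ |c_n|^2.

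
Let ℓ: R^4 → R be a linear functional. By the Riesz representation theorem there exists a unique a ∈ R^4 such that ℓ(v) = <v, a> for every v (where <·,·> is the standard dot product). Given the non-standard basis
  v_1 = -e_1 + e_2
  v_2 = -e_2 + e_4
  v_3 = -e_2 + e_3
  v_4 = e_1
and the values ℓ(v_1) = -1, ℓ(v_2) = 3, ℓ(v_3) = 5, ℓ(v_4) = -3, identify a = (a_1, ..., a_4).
a = (-3, -4, 1, -1)

Write a = (a_1, ..., a_4) in the standard basis. For each basis vector v_i, ℓ(v_i) = <v_i, a> is a linear equation in the a_j's. Collect the n equations into a matrix system V a = ℓ, where row i of V is v_i (expressed in the standard basis). Since V is invertible (lower-triangular with 1s on the diagonal, up to permutation), solve by back-substitution:
  V =
[[-1, 1, 0, 0],
 [0, -1, 0, 1],
 [0, -1, 1, 0],
 [1, 0, 0, 0]]
  V a = (-1, 3, 5, -3)
Solving gives a = (-3, -4, 1, -1).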